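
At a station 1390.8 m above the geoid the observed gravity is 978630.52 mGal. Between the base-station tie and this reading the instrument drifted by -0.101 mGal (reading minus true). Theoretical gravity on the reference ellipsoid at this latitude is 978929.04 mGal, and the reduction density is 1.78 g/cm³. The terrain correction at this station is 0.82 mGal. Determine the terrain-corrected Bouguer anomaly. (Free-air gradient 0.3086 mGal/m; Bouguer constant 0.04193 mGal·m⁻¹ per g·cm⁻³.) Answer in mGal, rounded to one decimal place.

27.8

Drift-corrected reading = 978630.52 − (-0.101) = 978630.621 mGal
Free-air correction = 0.3086 × 1390.8 = 429.20 mGal
Free-air anomaly = 978630.621 − 978929.04 + (429.20) = 130.781 mGal
Bouguer slab correction = 0.04193 × 1.78 × 1390.8 = 103.80 mGal
Simple Bouguer anomaly = 130.781 − (103.80) = 26.981 mGal
Complete Bouguer anomaly = 26.981 + 0.82 = 27.801 mGal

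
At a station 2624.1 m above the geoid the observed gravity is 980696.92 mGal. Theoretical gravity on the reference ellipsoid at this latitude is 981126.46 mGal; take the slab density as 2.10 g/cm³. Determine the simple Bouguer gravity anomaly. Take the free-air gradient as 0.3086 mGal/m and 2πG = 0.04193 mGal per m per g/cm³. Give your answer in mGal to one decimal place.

Free-air correction = 0.3086 × 2624.1 = 809.80 mGal
Free-air anomaly = 980696.92 − 981126.46 + (809.80) = 380.26 mGal
Bouguer slab correction = 0.04193 × 2.10 × 2624.1 = 231.06 mGal
Simple Bouguer anomaly = 380.26 − (231.06) = 149.20 mGal

149.2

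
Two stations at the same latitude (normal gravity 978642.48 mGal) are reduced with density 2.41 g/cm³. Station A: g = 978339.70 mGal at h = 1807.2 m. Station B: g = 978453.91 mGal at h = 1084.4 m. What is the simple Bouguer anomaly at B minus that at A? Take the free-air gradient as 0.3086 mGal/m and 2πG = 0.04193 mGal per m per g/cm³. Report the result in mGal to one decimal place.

Δg_SB(A) = 978339.70 − 978642.48 + 0.3086×1807.2 − 0.04193×2.41×1807.2 = 72.30 mGal
Δg_SB(B) = 978453.91 − 978642.48 + 0.3086×1084.4 − 0.04193×2.41×1084.4 = 36.50 mGal
Difference = 36.50 − (72.30) = -35.80 mGal

-35.8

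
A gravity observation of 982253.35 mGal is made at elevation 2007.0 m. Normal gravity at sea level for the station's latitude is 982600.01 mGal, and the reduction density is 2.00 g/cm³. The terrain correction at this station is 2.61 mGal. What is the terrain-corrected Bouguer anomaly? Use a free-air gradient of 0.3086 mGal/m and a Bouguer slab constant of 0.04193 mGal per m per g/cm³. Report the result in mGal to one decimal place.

107.0

Free-air correction = 0.3086 × 2007.0 = 619.36 mGal
Free-air anomaly = 982253.35 − 982600.01 + (619.36) = 272.70 mGal
Bouguer slab correction = 0.04193 × 2.00 × 2007.0 = 168.31 mGal
Simple Bouguer anomaly = 272.70 − (168.31) = 104.39 mGal
Complete Bouguer anomaly = 104.39 + 2.61 = 107.00 mGal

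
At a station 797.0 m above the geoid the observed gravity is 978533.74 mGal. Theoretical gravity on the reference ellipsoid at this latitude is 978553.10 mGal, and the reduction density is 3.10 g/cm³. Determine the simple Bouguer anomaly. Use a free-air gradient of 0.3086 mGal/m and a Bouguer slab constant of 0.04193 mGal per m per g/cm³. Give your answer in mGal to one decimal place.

123.0

Free-air correction = 0.3086 × 797.0 = 245.95 mGal
Free-air anomaly = 978533.74 − 978553.10 + (245.95) = 226.59 mGal
Bouguer slab correction = 0.04193 × 3.10 × 797.0 = 103.60 mGal
Simple Bouguer anomaly = 226.59 − (103.60) = 122.99 mGal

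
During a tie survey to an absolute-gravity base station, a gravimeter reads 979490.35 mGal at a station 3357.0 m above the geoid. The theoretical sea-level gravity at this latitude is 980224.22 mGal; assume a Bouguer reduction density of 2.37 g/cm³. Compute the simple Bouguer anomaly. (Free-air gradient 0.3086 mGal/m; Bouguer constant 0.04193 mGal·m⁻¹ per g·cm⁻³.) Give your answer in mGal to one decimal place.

-31.5

Free-air correction = 0.3086 × 3357.0 = 1035.97 mGal
Free-air anomaly = 979490.35 − 980224.22 + (1035.97) = 302.10 mGal
Bouguer slab correction = 0.04193 × 2.37 × 3357.0 = 333.60 mGal
Simple Bouguer anomaly = 302.10 − (333.60) = -31.50 mGal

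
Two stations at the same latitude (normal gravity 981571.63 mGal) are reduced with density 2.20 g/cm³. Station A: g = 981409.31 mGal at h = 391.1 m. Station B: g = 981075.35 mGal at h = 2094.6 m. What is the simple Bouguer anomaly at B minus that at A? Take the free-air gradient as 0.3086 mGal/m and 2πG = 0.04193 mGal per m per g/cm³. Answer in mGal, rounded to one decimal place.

34.6

Δg_SB(A) = 981409.31 − 981571.63 + 0.3086×391.1 − 0.04193×2.20×391.1 = -77.70 mGal
Δg_SB(B) = 981075.35 − 981571.63 + 0.3086×2094.6 − 0.04193×2.20×2094.6 = -43.10 mGal
Difference = -43.10 − (-77.70) = 34.60 mGal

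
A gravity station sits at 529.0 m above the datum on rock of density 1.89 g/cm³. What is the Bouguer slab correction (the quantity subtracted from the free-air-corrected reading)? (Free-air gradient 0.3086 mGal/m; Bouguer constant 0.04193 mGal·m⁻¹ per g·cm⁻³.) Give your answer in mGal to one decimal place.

Bouguer slab correction = 0.04193 × 1.89 × 529.0 = 41.9 mGal

41.9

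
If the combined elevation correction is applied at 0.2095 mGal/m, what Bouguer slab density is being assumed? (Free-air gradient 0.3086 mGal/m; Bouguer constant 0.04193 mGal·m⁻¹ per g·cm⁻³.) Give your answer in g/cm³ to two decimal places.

0.2095 = 0.3086 − 0.04193 × ρ
ρ = (0.3086 − 0.2095) / 0.04193 = 2.36 g/cm³

2.36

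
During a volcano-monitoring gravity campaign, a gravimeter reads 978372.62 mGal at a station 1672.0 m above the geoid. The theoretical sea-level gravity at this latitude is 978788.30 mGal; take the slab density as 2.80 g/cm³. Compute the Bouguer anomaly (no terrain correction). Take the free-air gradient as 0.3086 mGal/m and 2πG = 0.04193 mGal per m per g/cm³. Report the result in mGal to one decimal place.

Free-air correction = 0.3086 × 1672.0 = 515.98 mGal
Free-air anomaly = 978372.62 − 978788.30 + (515.98) = 100.30 mGal
Bouguer slab correction = 0.04193 × 2.80 × 1672.0 = 196.30 mGal
Simple Bouguer anomaly = 100.30 − (196.30) = -96.00 mGal

-96.0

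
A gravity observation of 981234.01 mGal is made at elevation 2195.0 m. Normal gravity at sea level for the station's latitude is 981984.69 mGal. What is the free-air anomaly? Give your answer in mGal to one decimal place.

-73.3

Free-air correction = 0.3086 × 2195.0 = 677.38 mGal
Free-air anomaly = 981234.01 − 981984.69 + (677.38) = -73.30 mGal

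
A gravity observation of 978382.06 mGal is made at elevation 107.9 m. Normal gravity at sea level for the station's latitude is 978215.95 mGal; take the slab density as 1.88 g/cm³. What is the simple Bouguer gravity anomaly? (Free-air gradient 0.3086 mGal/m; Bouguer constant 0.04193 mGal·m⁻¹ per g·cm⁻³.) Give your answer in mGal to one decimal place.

190.9

Free-air correction = 0.3086 × 107.9 = 33.30 mGal
Free-air anomaly = 978382.06 − 978215.95 + (33.30) = 199.41 mGal
Bouguer slab correction = 0.04193 × 1.88 × 107.9 = 8.51 mGal
Simple Bouguer anomaly = 199.41 − (8.51) = 190.90 mGal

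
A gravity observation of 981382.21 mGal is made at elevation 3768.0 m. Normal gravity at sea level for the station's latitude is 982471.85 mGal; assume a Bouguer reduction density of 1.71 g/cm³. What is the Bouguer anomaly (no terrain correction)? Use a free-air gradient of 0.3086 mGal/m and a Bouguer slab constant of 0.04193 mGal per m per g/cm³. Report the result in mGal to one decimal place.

Free-air correction = 0.3086 × 3768.0 = 1162.80 mGal
Free-air anomaly = 981382.21 − 982471.85 + (1162.80) = 73.16 mGal
Bouguer slab correction = 0.04193 × 1.71 × 3768.0 = 270.17 mGal
Simple Bouguer anomaly = 73.16 − (270.17) = -197.01 mGal

-197.0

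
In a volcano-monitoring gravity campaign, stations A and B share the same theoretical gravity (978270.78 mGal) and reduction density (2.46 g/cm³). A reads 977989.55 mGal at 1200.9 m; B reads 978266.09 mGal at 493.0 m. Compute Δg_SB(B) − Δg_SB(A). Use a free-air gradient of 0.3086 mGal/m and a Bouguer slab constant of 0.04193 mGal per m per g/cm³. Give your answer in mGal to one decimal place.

Δg_SB(A) = 977989.55 − 978270.78 + 0.3086×1200.9 − 0.04193×2.46×1200.9 = -34.50 mGal
Δg_SB(B) = 978266.09 − 978270.78 + 0.3086×493.0 − 0.04193×2.46×493.0 = 96.60 mGal
Difference = 96.60 − (-34.50) = 131.10 mGal

131.1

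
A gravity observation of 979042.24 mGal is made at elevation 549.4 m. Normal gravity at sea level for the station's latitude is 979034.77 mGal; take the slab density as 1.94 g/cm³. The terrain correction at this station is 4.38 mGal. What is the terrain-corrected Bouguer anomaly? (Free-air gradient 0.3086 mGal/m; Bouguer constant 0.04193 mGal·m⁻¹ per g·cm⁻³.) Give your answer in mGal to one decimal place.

Free-air correction = 0.3086 × 549.4 = 169.54 mGal
Free-air anomaly = 979042.24 − 979034.77 + (169.54) = 177.01 mGal
Bouguer slab correction = 0.04193 × 1.94 × 549.4 = 44.69 mGal
Simple Bouguer anomaly = 177.01 − (44.69) = 132.32 mGal
Complete Bouguer anomaly = 132.32 + 4.38 = 136.70 mGal

136.7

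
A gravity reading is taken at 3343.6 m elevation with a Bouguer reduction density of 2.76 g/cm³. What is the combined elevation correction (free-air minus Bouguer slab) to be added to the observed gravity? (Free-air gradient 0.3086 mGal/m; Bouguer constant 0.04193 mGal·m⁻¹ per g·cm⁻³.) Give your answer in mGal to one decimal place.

644.9

Combined gradient = 0.3086 − 0.04193 × 2.76 = 0.1928732 mGal/m
Combined elevation correction = 0.1928732 × 3343.6 = 644.9 mGal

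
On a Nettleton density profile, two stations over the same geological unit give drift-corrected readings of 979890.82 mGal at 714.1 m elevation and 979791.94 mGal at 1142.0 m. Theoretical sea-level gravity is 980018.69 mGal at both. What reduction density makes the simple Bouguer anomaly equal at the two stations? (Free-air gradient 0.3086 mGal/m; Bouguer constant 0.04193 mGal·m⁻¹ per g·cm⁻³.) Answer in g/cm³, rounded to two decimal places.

Δg_obs = 979791.94 − 979890.82 = -98.88 mGal over Δh = 1142.0 − 714.1 = 427.9 m
Equal Bouguer anomalies ⇒ Δg_obs + (0.3086 − 0.04193ρ)·Δh = 0
0.3086 − 0.04193ρ = −Δg_obs/Δh = 0.23108
ρ = (0.3086 − 0.23108) / 0.04193 = 1.85 g/cm³

1.85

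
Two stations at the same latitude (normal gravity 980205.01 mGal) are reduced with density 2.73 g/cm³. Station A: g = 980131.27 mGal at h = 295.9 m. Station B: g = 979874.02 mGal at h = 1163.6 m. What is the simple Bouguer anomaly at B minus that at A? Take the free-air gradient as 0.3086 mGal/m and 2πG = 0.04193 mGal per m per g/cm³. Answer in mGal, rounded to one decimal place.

Δg_SB(A) = 980131.27 − 980205.01 + 0.3086×295.9 − 0.04193×2.73×295.9 = -16.30 mGal
Δg_SB(B) = 979874.02 − 980205.01 + 0.3086×1163.6 − 0.04193×2.73×1163.6 = -105.10 mGal
Difference = -105.10 − (-16.30) = -88.80 mGal

-88.8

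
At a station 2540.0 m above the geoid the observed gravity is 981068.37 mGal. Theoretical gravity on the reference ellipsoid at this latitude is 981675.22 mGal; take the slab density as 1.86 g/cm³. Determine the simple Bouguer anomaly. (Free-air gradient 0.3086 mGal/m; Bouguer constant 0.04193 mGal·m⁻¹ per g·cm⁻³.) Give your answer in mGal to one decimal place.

Free-air correction = 0.3086 × 2540.0 = 783.84 mGal
Free-air anomaly = 981068.37 − 981675.22 + (783.84) = 176.99 mGal
Bouguer slab correction = 0.04193 × 1.86 × 2540.0 = 198.09 mGal
Simple Bouguer anomaly = 176.99 − (198.09) = -21.10 mGal

-21.1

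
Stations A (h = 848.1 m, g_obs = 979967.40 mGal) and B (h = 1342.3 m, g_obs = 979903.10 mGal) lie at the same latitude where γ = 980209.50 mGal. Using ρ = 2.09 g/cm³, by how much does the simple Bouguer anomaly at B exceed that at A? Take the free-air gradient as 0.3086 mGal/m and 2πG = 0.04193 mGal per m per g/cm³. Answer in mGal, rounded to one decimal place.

44.9

Δg_SB(A) = 979967.40 − 980209.50 + 0.3086×848.1 − 0.04193×2.09×848.1 = -54.70 mGal
Δg_SB(B) = 979903.10 − 980209.50 + 0.3086×1342.3 − 0.04193×2.09×1342.3 = -9.80 mGal
Difference = -9.80 − (-54.70) = 44.90 mGal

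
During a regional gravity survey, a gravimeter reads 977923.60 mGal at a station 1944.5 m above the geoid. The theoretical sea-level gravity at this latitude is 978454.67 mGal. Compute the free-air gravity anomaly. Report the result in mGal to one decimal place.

69.0

Free-air correction = 0.3086 × 1944.5 = 600.07 mGal
Free-air anomaly = 977923.60 − 978454.67 + (600.07) = 69.00 mGal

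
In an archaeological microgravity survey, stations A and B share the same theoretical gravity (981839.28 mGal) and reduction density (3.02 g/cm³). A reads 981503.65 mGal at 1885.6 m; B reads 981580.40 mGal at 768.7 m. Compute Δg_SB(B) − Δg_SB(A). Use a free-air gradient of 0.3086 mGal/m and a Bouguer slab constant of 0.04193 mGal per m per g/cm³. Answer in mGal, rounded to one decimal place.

-126.5

Δg_SB(A) = 981503.65 − 981839.28 + 0.3086×1885.6 − 0.04193×3.02×1885.6 = 7.50 mGal
Δg_SB(B) = 981580.40 − 981839.28 + 0.3086×768.7 − 0.04193×3.02×768.7 = -119.00 mGal
Difference = -119.00 − (7.50) = -126.50 mGal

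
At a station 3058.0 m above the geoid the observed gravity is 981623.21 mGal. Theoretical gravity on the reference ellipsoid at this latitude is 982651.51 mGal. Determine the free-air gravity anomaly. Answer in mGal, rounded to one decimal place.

-84.6

Free-air correction = 0.3086 × 3058.0 = 943.70 mGal
Free-air anomaly = 981623.21 − 982651.51 + (943.70) = -84.60 mGal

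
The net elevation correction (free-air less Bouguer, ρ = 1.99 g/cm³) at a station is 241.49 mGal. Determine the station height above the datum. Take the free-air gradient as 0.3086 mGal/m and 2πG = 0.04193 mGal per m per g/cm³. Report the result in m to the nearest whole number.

1073

Combined gradient = 0.3086 − 0.04193 × 1.99 = 0.2251593 mGal/m
h = 241.49 / 0.2251593 = 1072.53 m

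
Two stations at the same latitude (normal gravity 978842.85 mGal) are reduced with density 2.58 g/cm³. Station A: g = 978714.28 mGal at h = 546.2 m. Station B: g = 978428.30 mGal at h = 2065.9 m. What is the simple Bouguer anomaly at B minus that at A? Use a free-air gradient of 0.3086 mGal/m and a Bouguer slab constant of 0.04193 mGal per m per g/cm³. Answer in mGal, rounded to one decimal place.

Δg_SB(A) = 978714.28 − 978842.85 + 0.3086×546.2 − 0.04193×2.58×546.2 = -19.10 mGal
Δg_SB(B) = 978428.30 − 978842.85 + 0.3086×2065.9 − 0.04193×2.58×2065.9 = -0.50 mGal
Difference = -0.50 − (-19.10) = 18.60 mGal

18.6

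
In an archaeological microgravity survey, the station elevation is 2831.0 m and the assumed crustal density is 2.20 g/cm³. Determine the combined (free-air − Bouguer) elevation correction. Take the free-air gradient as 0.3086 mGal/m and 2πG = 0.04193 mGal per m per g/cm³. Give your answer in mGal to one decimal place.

612.5

Combined gradient = 0.3086 − 0.04193 × 2.20 = 0.2163540 mGal/m
Combined elevation correction = 0.2163540 × 2831.0 = 612.5 mGal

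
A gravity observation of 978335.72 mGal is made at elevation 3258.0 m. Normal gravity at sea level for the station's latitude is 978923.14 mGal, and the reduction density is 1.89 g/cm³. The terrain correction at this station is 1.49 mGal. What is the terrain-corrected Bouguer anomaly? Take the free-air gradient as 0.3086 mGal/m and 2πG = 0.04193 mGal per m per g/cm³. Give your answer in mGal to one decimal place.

Free-air correction = 0.3086 × 3258.0 = 1005.42 mGal
Free-air anomaly = 978335.72 − 978923.14 + (1005.42) = 418.00 mGal
Bouguer slab correction = 0.04193 × 1.89 × 3258.0 = 258.19 mGal
Simple Bouguer anomaly = 418.00 − (258.19) = 159.81 mGal
Complete Bouguer anomaly = 159.81 + 1.49 = 161.30 mGal

161.3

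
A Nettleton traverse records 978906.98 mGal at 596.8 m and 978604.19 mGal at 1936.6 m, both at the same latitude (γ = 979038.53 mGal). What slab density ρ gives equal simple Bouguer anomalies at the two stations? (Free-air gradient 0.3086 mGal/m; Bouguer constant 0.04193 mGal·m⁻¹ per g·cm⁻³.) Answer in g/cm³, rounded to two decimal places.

Δg_obs = 978604.19 − 978906.98 = -302.79 mGal over Δh = 1936.6 − 596.8 = 1339.8 m
Equal Bouguer anomalies ⇒ Δg_obs + (0.3086 − 0.04193ρ)·Δh = 0
0.3086 − 0.04193ρ = −Δg_obs/Δh = 0.22600
ρ = (0.3086 − 0.22600) / 0.04193 = 1.97 g/cm³

1.97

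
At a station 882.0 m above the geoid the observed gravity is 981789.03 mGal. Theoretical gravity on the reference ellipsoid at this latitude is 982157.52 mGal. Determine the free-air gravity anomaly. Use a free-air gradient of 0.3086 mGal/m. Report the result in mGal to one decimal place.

-96.3

Free-air correction = 0.3086 × 882.0 = 272.19 mGal
Free-air anomaly = 981789.03 − 982157.52 + (272.19) = -96.30 mGal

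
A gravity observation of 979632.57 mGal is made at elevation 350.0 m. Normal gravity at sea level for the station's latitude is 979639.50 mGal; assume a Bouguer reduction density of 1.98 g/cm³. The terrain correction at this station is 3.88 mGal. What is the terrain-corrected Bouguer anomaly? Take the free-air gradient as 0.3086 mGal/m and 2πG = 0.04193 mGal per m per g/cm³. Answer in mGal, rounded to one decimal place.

Free-air correction = 0.3086 × 350.0 = 108.01 mGal
Free-air anomaly = 979632.57 − 979639.50 + (108.01) = 101.08 mGal
Bouguer slab correction = 0.04193 × 1.98 × 350.0 = 29.06 mGal
Simple Bouguer anomaly = 101.08 − (29.06) = 72.02 mGal
Complete Bouguer anomaly = 72.02 + 3.88 = 75.90 mGal

75.9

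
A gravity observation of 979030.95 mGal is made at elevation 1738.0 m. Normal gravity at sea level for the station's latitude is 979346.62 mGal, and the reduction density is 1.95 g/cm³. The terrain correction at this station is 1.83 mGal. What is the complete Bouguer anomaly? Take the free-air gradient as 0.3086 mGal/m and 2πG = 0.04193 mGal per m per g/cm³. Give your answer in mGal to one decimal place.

Free-air correction = 0.3086 × 1738.0 = 536.35 mGal
Free-air anomaly = 979030.95 − 979346.62 + (536.35) = 220.68 mGal
Bouguer slab correction = 0.04193 × 1.95 × 1738.0 = 142.10 mGal
Simple Bouguer anomaly = 220.68 − (142.10) = 78.58 mGal
Complete Bouguer anomaly = 78.58 + 1.83 = 80.41 mGal

80.4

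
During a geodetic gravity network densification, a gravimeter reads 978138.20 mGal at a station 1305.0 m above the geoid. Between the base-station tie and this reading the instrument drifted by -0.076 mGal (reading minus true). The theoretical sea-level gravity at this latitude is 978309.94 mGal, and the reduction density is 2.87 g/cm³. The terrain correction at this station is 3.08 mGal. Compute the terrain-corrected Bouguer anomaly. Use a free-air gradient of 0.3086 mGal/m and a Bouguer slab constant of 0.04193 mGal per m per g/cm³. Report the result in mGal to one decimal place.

Drift-corrected reading = 978138.20 − (-0.076) = 978138.276 mGal
Free-air correction = 0.3086 × 1305.0 = 402.72 mGal
Free-air anomaly = 978138.276 − 978309.94 + (402.72) = 231.056 mGal
Bouguer slab correction = 0.04193 × 2.87 × 1305.0 = 157.04 mGal
Simple Bouguer anomaly = 231.056 − (157.04) = 74.016 mGal
Complete Bouguer anomaly = 74.016 + 3.08 = 77.096 mGal

77.1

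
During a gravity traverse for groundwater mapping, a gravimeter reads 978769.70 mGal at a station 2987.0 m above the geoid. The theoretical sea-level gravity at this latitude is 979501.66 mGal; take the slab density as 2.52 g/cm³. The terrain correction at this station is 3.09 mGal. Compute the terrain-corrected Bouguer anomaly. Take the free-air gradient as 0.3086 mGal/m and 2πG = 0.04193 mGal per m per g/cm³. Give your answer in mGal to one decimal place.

Free-air correction = 0.3086 × 2987.0 = 921.79 mGal
Free-air anomaly = 978769.70 − 979501.66 + (921.79) = 189.83 mGal
Bouguer slab correction = 0.04193 × 2.52 × 2987.0 = 315.62 mGal
Simple Bouguer anomaly = 189.83 − (315.62) = -125.79 mGal
Complete Bouguer anomaly = -125.79 + 3.09 = -122.70 mGal

-122.7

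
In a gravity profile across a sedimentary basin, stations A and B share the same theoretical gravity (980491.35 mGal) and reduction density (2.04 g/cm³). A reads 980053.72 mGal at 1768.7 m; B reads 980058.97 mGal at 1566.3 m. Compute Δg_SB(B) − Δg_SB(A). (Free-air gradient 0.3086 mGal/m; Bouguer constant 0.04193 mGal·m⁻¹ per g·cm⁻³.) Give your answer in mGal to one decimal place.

Δg_SB(A) = 980053.72 − 980491.35 + 0.3086×1768.7 − 0.04193×2.04×1768.7 = -43.10 mGal
Δg_SB(B) = 980058.97 − 980491.35 + 0.3086×1566.3 − 0.04193×2.04×1566.3 = -83.00 mGal
Difference = -83.00 − (-43.10) = -39.90 mGal

-39.9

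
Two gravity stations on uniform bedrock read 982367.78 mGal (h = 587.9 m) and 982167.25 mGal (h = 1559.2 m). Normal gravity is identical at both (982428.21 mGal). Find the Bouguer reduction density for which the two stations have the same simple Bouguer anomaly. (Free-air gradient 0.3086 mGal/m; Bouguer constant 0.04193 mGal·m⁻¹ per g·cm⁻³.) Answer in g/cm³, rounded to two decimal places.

2.44

Δg_obs = 982167.25 − 982367.78 = -200.53 mGal over Δh = 1559.2 − 587.9 = 971.3 m
Equal Bouguer anomalies ⇒ Δg_obs + (0.3086 − 0.04193ρ)·Δh = 0
0.3086 − 0.04193ρ = −Δg_obs/Δh = 0.20646
ρ = (0.3086 − 0.20646) / 0.04193 = 2.44 g/cm³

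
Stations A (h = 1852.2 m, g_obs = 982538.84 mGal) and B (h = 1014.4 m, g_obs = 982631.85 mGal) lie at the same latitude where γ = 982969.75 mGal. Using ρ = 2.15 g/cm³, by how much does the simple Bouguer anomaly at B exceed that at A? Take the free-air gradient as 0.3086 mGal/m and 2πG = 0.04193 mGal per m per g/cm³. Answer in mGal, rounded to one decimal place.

Δg_SB(A) = 982538.84 − 982969.75 + 0.3086×1852.2 − 0.04193×2.15×1852.2 = -26.30 mGal
Δg_SB(B) = 982631.85 − 982969.75 + 0.3086×1014.4 − 0.04193×2.15×1014.4 = -116.30 mGal
Difference = -116.30 − (-26.30) = -90.00 mGal

-90.0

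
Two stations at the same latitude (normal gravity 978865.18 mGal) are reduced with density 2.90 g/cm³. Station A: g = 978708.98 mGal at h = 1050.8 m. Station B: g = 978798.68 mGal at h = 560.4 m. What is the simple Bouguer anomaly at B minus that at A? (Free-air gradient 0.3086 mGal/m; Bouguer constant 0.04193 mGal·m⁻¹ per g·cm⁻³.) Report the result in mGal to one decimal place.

Δg_SB(A) = 978708.98 − 978865.18 + 0.3086×1050.8 − 0.04193×2.90×1050.8 = 40.30 mGal
Δg_SB(B) = 978798.68 − 978865.18 + 0.3086×560.4 − 0.04193×2.90×560.4 = 38.30 mGal
Difference = 38.30 − (40.30) = -2.00 mGal

-2.0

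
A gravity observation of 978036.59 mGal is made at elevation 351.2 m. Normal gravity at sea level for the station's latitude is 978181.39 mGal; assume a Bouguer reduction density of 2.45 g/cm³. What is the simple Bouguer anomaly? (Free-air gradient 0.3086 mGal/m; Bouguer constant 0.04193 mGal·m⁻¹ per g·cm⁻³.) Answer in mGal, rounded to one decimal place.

-72.5

Free-air correction = 0.3086 × 351.2 = 108.38 mGal
Free-air anomaly = 978036.59 − 978181.39 + (108.38) = -36.42 mGal
Bouguer slab correction = 0.04193 × 2.45 × 351.2 = 36.08 mGal
Simple Bouguer anomaly = -36.42 − (36.08) = -72.50 mGal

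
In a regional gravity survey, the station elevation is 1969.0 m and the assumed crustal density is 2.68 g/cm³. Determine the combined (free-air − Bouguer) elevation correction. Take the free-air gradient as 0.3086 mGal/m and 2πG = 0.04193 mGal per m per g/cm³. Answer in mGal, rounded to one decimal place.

Combined gradient = 0.3086 − 0.04193 × 2.68 = 0.1962276 mGal/m
Combined elevation correction = 0.1962276 × 1969.0 = 386.4 mGal

386.4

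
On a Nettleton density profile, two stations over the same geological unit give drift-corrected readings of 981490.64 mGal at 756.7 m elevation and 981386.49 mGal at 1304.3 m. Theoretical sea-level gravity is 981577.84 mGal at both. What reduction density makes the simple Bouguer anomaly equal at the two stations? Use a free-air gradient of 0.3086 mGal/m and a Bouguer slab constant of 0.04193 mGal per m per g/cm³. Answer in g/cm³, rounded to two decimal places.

Δg_obs = 981386.49 − 981490.64 = -104.15 mGal over Δh = 1304.3 − 756.7 = 547.6 m
Equal Bouguer anomalies ⇒ Δg_obs + (0.3086 − 0.04193ρ)·Δh = 0
0.3086 − 0.04193ρ = −Δg_obs/Δh = 0.19019
ρ = (0.3086 − 0.19019) / 0.04193 = 2.82 g/cm³

2.82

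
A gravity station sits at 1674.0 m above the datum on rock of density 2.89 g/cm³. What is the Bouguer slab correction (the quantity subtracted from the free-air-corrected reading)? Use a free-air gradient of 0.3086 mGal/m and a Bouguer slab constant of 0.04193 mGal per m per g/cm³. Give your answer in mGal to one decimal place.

Bouguer slab correction = 0.04193 × 2.89 × 1674.0 = 202.9 mGal

202.9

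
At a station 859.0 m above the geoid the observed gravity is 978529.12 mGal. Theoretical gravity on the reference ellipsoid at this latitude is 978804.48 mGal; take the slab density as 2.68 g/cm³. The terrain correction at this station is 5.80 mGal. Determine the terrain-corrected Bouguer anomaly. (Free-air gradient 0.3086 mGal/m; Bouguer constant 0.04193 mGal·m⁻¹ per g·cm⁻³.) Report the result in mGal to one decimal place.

Free-air correction = 0.3086 × 859.0 = 265.09 mGal
Free-air anomaly = 978529.12 − 978804.48 + (265.09) = -10.27 mGal
Bouguer slab correction = 0.04193 × 2.68 × 859.0 = 96.53 mGal
Simple Bouguer anomaly = -10.27 − (96.53) = -106.80 mGal
Complete Bouguer anomaly = -106.80 + 5.80 = -101.00 mGal

-101.0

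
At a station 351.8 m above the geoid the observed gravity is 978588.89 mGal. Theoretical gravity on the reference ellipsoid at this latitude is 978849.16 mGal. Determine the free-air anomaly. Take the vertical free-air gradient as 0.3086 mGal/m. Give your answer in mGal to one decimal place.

-151.7

Free-air correction = 0.3086 × 351.8 = 108.57 mGal
Free-air anomaly = 978588.89 − 978849.16 + (108.57) = -151.70 mGal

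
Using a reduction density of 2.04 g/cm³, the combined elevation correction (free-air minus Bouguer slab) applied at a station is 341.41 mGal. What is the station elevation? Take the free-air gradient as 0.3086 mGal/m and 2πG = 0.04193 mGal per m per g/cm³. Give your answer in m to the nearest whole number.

1531

Combined gradient = 0.3086 − 0.04193 × 2.04 = 0.2230628 mGal/m
h = 341.41 / 0.2230628 = 1530.56 m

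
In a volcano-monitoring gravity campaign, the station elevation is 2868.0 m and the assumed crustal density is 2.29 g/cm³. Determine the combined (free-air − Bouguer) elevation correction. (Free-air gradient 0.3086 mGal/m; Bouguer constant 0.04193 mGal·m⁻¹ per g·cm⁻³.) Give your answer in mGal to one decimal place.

Combined gradient = 0.3086 − 0.04193 × 2.29 = 0.2125803 mGal/m
Combined elevation correction = 0.2125803 × 2868.0 = 609.7 mGal

609.7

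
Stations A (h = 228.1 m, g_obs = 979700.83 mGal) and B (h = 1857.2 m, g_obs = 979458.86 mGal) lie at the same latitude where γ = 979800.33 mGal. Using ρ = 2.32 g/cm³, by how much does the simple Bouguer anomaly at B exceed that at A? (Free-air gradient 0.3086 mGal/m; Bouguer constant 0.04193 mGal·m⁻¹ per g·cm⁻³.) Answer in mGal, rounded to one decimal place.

Δg_SB(A) = 979700.83 − 979800.33 + 0.3086×228.1 − 0.04193×2.32×228.1 = -51.30 mGal
Δg_SB(B) = 979458.86 − 979800.33 + 0.3086×1857.2 − 0.04193×2.32×1857.2 = 51.00 mGal
Difference = 51.00 − (-51.30) = 102.30 mGal

102.3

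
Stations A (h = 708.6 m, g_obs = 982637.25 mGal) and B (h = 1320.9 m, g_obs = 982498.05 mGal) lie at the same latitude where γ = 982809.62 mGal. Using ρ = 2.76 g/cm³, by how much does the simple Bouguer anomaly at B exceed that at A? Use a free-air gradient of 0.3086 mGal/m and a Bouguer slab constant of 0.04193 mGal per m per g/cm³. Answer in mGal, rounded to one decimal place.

-21.1

Δg_SB(A) = 982637.25 − 982809.62 + 0.3086×708.6 − 0.04193×2.76×708.6 = -35.70 mGal
Δg_SB(B) = 982498.05 − 982809.62 + 0.3086×1320.9 − 0.04193×2.76×1320.9 = -56.80 mGal
Difference = -56.80 − (-35.70) = -21.10 mGal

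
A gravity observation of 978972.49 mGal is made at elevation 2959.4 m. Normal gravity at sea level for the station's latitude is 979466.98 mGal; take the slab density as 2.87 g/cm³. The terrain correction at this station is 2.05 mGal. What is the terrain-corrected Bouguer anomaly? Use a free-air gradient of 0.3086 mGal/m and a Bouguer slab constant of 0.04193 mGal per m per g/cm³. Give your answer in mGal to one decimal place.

64.7

Free-air correction = 0.3086 × 2959.4 = 913.27 mGal
Free-air anomaly = 978972.49 − 979466.98 + (913.27) = 418.78 mGal
Bouguer slab correction = 0.04193 × 2.87 × 2959.4 = 356.13 mGal
Simple Bouguer anomaly = 418.78 − (356.13) = 62.65 mGal
Complete Bouguer anomaly = 62.65 + 2.05 = 64.70 mGal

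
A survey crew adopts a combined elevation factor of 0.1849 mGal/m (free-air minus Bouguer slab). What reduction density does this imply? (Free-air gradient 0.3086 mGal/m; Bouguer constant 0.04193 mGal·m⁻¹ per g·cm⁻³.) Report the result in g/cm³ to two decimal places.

0.1849 = 0.3086 − 0.04193 × ρ
ρ = (0.3086 − 0.1849) / 0.04193 = 2.95 g/cm³

2.95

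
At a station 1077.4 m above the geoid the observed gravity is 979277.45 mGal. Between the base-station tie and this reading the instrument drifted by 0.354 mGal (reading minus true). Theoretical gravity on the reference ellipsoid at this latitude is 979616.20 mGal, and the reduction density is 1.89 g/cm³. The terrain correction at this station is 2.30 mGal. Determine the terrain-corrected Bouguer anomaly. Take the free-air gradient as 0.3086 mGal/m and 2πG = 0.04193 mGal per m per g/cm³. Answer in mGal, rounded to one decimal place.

Drift-corrected reading = 979277.45 − (0.354) = 979277.096 mGal
Free-air correction = 0.3086 × 1077.4 = 332.49 mGal
Free-air anomaly = 979277.096 − 979616.20 + (332.49) = -6.614 mGal
Bouguer slab correction = 0.04193 × 1.89 × 1077.4 = 85.38 mGal
Simple Bouguer anomaly = -6.614 − (85.38) = -91.994 mGal
Complete Bouguer anomaly = -91.994 + 2.30 = -89.694 mGal

-89.7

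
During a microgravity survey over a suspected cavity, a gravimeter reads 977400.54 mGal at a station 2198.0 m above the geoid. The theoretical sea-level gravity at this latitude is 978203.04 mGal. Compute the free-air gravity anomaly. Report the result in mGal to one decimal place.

-124.2

Free-air correction = 0.3086 × 2198.0 = 678.30 mGal
Free-air anomaly = 977400.54 − 978203.04 + (678.30) = -124.20 mGal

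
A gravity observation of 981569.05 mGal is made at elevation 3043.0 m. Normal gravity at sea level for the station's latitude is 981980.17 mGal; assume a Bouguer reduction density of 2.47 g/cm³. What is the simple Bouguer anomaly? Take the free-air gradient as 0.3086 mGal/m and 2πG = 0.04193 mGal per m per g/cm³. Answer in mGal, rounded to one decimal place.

212.8

Free-air correction = 0.3086 × 3043.0 = 939.07 mGal
Free-air anomaly = 981569.05 − 981980.17 + (939.07) = 527.95 mGal
Bouguer slab correction = 0.04193 × 2.47 × 3043.0 = 315.15 mGal
Simple Bouguer anomaly = 527.95 − (315.15) = 212.80 mGal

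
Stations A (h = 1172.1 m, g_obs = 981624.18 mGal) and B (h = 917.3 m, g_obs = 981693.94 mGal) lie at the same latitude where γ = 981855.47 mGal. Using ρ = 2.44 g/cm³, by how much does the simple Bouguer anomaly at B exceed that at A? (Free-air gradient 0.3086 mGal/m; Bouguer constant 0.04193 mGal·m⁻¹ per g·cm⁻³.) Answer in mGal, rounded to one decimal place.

17.2

Δg_SB(A) = 981624.18 − 981855.47 + 0.3086×1172.1 − 0.04193×2.44×1172.1 = 10.50 mGal
Δg_SB(B) = 981693.94 − 981855.47 + 0.3086×917.3 − 0.04193×2.44×917.3 = 27.70 mGal
Difference = 27.70 − (10.50) = 17.20 mGal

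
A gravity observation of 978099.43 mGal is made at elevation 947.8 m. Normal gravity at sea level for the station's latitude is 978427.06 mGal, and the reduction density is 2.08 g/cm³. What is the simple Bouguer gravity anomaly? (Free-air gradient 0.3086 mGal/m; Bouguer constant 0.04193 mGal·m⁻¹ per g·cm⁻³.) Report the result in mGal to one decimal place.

Free-air correction = 0.3086 × 947.8 = 292.49 mGal
Free-air anomaly = 978099.43 − 978427.06 + (292.49) = -35.14 mGal
Bouguer slab correction = 0.04193 × 2.08 × 947.8 = 82.66 mGal
Simple Bouguer anomaly = -35.14 − (82.66) = -117.80 mGal

-117.8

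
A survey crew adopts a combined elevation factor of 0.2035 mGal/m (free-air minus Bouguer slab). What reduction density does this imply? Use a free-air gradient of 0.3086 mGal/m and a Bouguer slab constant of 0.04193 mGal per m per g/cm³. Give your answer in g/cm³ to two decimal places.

2.51

0.2035 = 0.3086 − 0.04193 × ρ
ρ = (0.3086 − 0.2035) / 0.04193 = 2.51 g/cm³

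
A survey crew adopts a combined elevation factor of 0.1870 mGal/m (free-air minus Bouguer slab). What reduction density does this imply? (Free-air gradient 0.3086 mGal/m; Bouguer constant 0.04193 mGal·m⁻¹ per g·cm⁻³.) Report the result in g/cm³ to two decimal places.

2.90

0.1870 = 0.3086 − 0.04193 × ρ
ρ = (0.3086 − 0.1870) / 0.04193 = 2.90 g/cm³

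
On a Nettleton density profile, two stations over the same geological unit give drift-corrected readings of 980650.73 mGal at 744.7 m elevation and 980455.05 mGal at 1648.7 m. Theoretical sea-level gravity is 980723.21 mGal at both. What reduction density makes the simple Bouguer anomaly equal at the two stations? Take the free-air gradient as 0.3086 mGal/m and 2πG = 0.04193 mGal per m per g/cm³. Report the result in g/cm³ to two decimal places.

Δg_obs = 980455.05 − 980650.73 = -195.68 mGal over Δh = 1648.7 − 744.7 = 904.0 m
Equal Bouguer anomalies ⇒ Δg_obs + (0.3086 − 0.04193ρ)·Δh = 0
0.3086 − 0.04193ρ = −Δg_obs/Δh = 0.21646
ρ = (0.3086 − 0.21646) / 0.04193 = 2.20 g/cm³

2.20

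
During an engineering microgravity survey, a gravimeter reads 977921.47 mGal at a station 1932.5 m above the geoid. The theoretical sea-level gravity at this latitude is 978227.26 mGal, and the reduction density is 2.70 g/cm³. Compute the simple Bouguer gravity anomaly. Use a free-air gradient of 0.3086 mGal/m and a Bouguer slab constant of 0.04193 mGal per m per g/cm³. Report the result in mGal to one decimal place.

Free-air correction = 0.3086 × 1932.5 = 596.37 mGal
Free-air anomaly = 977921.47 − 978227.26 + (596.37) = 290.58 mGal
Bouguer slab correction = 0.04193 × 2.70 × 1932.5 = 218.78 mGal
Simple Bouguer anomaly = 290.58 − (218.78) = 71.80 mGal

71.8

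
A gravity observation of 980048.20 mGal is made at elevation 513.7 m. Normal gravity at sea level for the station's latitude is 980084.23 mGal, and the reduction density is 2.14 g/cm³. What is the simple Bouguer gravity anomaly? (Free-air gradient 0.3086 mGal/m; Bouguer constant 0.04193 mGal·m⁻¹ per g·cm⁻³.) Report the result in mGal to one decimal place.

76.4

Free-air correction = 0.3086 × 513.7 = 158.53 mGal
Free-air anomaly = 980048.20 − 980084.23 + (158.53) = 122.50 mGal
Bouguer slab correction = 0.04193 × 2.14 × 513.7 = 46.09 mGal
Simple Bouguer anomaly = 122.50 − (46.09) = 76.41 mGal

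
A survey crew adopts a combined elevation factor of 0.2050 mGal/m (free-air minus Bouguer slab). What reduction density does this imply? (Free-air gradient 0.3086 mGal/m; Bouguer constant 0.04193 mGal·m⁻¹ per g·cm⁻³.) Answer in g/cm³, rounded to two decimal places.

2.47

0.2050 = 0.3086 − 0.04193 × ρ
ρ = (0.3086 − 0.2050) / 0.04193 = 2.47 g/cm³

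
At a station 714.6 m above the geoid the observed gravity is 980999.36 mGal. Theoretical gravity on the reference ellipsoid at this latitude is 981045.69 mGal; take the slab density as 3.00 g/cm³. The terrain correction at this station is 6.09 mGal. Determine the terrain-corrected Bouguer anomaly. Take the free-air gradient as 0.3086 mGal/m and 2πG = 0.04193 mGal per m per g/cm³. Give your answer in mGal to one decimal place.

90.4

Free-air correction = 0.3086 × 714.6 = 220.53 mGal
Free-air anomaly = 980999.36 − 981045.69 + (220.53) = 174.20 mGal
Bouguer slab correction = 0.04193 × 3.00 × 714.6 = 89.89 mGal
Simple Bouguer anomaly = 174.20 − (89.89) = 84.31 mGal
Complete Bouguer anomaly = 84.31 + 6.09 = 90.40 mGal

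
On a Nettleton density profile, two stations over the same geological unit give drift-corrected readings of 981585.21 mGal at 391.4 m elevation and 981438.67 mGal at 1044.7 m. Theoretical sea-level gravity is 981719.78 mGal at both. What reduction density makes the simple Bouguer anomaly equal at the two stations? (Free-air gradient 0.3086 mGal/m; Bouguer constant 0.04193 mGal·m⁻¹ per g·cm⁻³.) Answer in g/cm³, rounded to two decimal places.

Δg_obs = 981438.67 − 981585.21 = -146.54 mGal over Δh = 1044.7 − 391.4 = 653.3 m
Equal Bouguer anomalies ⇒ Δg_obs + (0.3086 − 0.04193ρ)·Δh = 0
0.3086 − 0.04193ρ = −Δg_obs/Δh = 0.22431
ρ = (0.3086 − 0.22431) / 0.04193 = 2.01 g/cm³

2.01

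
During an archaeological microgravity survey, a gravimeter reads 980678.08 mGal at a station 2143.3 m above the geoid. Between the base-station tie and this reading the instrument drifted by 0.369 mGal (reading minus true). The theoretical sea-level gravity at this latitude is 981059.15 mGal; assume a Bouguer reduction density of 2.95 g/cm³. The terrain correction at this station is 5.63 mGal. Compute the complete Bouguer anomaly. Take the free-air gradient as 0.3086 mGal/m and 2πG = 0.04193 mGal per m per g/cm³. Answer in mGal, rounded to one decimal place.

20.5

Drift-corrected reading = 980678.08 − (0.369) = 980677.711 mGal
Free-air correction = 0.3086 × 2143.3 = 661.42 mGal
Free-air anomaly = 980677.711 − 981059.15 + (661.42) = 279.981 mGal
Bouguer slab correction = 0.04193 × 2.95 × 2143.3 = 265.11 mGal
Simple Bouguer anomaly = 279.981 − (265.11) = 14.871 mGal
Complete Bouguer anomaly = 14.871 + 5.63 = 20.501 mGal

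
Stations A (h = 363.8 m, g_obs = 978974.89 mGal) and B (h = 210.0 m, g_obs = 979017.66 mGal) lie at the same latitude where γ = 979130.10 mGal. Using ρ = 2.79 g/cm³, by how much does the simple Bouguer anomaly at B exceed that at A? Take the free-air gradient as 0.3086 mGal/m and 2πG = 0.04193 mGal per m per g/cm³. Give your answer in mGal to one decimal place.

Δg_SB(A) = 978974.89 − 979130.10 + 0.3086×363.8 − 0.04193×2.79×363.8 = -85.50 mGal
Δg_SB(B) = 979017.66 − 979130.10 + 0.3086×210.0 − 0.04193×2.79×210.0 = -72.20 mGal
Difference = -72.20 − (-85.50) = 13.30 mGal

13.3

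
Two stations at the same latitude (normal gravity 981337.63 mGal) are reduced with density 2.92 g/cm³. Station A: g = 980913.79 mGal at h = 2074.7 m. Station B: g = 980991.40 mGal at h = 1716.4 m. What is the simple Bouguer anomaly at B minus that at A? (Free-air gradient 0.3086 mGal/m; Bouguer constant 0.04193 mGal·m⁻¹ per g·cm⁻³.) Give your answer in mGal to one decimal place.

Δg_SB(A) = 980913.79 − 981337.63 + 0.3086×2074.7 − 0.04193×2.92×2074.7 = -37.60 mGal
Δg_SB(B) = 980991.40 − 981337.63 + 0.3086×1716.4 − 0.04193×2.92×1716.4 = -26.70 mGal
Difference = -26.70 − (-37.60) = 10.90 mGal

10.9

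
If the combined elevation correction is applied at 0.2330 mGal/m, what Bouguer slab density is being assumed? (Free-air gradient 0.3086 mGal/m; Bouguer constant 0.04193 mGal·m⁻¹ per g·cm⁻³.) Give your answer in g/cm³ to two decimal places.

0.2330 = 0.3086 − 0.04193 × ρ
ρ = (0.3086 − 0.2330) / 0.04193 = 1.80 g/cm³

1.80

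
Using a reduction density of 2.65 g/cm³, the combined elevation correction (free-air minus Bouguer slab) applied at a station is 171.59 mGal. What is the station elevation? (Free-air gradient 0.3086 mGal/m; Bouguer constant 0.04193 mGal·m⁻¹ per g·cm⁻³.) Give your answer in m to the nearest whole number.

869

Combined gradient = 0.3086 − 0.04193 × 2.65 = 0.1974855 mGal/m
h = 171.59 / 0.1974855 = 868.87 m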